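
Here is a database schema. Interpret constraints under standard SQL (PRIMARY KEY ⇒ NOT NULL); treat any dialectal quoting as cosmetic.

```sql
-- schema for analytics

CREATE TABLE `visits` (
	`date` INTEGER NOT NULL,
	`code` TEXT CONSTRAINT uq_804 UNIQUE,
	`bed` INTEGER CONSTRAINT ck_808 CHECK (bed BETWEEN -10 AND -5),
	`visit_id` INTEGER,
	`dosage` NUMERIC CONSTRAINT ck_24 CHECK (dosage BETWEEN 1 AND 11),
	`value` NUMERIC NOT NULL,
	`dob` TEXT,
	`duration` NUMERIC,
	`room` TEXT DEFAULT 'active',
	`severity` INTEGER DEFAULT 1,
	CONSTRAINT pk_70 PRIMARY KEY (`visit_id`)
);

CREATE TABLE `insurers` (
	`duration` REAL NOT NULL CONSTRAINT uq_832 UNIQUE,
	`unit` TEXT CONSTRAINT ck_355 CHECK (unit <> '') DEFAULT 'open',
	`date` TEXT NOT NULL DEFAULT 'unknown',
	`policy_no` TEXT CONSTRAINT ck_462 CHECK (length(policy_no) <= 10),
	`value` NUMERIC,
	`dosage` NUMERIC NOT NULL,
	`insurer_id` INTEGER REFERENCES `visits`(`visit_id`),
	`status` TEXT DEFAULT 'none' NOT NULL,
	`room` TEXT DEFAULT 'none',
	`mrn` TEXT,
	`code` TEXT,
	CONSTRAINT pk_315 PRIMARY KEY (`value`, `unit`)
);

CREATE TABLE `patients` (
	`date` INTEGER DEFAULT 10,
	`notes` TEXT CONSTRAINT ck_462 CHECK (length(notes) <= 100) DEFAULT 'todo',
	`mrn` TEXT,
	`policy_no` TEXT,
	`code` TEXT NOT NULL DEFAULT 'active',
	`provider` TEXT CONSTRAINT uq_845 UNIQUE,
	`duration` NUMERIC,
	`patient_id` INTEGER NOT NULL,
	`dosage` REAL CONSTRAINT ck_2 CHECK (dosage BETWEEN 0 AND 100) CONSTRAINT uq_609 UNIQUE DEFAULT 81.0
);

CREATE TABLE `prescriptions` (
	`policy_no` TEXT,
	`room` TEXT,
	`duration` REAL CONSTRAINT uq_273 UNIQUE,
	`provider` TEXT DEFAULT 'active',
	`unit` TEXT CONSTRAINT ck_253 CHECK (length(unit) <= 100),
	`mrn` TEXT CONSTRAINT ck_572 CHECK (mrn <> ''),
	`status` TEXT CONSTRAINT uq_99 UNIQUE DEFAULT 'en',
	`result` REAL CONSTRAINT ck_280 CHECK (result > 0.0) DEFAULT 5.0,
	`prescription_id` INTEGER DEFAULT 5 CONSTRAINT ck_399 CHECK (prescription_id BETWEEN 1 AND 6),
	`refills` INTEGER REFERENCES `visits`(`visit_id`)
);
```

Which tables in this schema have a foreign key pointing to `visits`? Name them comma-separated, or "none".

- insurers.insurer_id references visits(visit_id).
- prescriptions.refills references visits(visit_id).

insurers, prescriptions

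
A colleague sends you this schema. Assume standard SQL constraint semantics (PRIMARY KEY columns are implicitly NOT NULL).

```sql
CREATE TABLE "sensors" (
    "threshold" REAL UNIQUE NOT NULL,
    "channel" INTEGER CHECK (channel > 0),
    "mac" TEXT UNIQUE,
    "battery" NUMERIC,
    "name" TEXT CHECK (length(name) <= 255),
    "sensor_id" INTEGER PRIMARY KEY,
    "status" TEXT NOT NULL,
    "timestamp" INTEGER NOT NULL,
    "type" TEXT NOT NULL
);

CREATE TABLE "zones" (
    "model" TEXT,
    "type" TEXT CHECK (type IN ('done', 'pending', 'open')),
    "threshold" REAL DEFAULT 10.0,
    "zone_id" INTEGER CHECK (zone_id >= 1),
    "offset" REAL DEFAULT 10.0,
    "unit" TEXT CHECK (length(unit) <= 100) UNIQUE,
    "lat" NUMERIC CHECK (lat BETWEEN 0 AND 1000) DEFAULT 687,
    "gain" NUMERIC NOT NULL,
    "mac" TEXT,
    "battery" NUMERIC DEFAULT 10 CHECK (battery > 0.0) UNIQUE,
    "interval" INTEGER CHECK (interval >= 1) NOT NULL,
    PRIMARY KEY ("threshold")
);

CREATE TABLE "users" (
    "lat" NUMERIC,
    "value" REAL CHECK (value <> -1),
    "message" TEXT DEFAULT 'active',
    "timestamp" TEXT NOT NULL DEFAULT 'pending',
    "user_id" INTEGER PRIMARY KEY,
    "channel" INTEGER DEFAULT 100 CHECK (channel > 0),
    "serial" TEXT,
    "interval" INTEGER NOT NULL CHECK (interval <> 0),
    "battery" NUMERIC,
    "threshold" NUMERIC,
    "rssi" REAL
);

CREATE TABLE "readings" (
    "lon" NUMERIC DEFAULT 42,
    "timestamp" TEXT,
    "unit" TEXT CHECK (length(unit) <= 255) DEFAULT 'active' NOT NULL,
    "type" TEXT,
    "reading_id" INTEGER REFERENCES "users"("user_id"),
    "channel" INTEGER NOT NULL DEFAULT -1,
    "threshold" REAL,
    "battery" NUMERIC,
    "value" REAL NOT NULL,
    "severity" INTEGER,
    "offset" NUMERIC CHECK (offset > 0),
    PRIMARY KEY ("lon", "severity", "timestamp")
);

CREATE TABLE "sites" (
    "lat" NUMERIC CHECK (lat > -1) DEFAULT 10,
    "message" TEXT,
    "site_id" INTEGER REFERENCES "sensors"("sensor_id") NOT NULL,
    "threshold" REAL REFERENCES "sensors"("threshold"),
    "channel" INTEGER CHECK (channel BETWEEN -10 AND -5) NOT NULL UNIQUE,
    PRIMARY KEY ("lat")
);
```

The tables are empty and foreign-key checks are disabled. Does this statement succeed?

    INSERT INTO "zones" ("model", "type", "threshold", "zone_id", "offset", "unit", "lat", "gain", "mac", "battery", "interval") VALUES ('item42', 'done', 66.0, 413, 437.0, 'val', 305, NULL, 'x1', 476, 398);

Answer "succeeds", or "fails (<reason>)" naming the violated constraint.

gain is explicitly set to NULL, but gain is declared NOT NULL.

fails (NOT NULL on gain)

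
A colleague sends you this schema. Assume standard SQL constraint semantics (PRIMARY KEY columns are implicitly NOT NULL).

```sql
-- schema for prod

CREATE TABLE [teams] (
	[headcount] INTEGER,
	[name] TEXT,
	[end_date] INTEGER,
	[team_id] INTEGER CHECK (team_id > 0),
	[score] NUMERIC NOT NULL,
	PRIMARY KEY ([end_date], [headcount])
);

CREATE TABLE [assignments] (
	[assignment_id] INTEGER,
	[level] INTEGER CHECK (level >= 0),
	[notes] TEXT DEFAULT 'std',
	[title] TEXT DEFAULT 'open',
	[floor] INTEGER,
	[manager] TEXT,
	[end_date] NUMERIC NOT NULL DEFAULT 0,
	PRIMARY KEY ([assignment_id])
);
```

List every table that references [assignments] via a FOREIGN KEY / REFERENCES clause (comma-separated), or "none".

none

No REFERENCES clause anywhere in the schema names assignments.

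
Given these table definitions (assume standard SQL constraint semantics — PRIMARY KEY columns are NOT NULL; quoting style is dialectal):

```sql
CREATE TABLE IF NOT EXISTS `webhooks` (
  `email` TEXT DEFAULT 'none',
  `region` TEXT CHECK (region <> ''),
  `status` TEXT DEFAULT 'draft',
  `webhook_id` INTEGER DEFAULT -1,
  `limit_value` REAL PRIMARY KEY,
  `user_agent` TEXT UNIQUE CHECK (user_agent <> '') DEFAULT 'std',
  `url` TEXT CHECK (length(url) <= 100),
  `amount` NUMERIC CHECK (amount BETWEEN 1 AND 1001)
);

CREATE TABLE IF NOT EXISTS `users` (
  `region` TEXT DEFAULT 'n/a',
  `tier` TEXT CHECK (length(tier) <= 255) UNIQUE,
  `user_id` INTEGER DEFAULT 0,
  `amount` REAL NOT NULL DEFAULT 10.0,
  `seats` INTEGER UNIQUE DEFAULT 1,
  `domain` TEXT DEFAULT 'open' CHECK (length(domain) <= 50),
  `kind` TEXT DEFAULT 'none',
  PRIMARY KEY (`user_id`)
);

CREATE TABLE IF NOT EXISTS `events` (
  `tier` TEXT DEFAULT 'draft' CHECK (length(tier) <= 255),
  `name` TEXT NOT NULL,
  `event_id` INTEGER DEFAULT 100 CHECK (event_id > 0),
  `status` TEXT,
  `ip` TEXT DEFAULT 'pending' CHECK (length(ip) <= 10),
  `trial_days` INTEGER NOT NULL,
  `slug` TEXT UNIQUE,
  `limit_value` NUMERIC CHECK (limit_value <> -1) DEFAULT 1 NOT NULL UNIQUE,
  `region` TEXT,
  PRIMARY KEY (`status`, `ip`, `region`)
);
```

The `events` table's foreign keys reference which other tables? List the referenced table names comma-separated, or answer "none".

none

No column in events has a REFERENCES clause.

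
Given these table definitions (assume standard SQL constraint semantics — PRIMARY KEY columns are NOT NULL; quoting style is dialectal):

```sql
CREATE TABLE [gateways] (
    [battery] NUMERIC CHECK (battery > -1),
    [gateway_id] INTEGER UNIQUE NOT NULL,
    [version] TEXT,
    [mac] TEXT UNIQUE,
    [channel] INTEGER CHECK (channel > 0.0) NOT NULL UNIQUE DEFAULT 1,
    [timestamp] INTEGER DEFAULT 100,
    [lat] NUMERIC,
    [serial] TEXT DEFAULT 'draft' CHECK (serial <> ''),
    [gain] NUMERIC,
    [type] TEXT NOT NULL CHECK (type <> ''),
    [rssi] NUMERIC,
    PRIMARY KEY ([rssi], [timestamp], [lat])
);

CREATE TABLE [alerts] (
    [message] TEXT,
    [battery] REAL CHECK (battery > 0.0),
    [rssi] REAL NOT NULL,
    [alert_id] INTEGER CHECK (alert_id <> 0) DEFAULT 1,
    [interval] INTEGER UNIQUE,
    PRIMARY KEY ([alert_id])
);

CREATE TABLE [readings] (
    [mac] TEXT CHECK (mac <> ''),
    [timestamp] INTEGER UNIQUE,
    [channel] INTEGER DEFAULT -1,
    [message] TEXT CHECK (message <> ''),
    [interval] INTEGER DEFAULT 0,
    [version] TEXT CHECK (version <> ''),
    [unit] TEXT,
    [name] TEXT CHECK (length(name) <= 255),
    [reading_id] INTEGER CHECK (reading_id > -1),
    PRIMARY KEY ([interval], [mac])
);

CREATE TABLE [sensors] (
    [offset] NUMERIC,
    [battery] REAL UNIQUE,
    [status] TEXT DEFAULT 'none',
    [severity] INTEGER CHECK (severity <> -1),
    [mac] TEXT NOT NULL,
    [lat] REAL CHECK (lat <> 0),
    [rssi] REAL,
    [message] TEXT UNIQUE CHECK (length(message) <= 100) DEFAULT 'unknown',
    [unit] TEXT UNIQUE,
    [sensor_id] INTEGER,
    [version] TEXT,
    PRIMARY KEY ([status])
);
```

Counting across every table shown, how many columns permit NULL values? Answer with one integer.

24

gateways: 5 nullable (battery, version, mac, serial, gain — PK (rssi, timestamp, lat) and explicit NOT NULL columns excluded).
alerts: 3 nullable (message, battery, interval — PK (alert_id) and explicit NOT NULL columns excluded).
readings: 7 nullable (timestamp, channel, message, version, unit, name, reading_id — PK (interval, mac) and explicit NOT NULL columns excluded).
sensors: 9 nullable (offset, battery, severity, lat, rssi, message, unit, sensor_id, version — PK (status) and explicit NOT NULL columns excluded).
Total: 5 + 3 + 7 + 9 = 24.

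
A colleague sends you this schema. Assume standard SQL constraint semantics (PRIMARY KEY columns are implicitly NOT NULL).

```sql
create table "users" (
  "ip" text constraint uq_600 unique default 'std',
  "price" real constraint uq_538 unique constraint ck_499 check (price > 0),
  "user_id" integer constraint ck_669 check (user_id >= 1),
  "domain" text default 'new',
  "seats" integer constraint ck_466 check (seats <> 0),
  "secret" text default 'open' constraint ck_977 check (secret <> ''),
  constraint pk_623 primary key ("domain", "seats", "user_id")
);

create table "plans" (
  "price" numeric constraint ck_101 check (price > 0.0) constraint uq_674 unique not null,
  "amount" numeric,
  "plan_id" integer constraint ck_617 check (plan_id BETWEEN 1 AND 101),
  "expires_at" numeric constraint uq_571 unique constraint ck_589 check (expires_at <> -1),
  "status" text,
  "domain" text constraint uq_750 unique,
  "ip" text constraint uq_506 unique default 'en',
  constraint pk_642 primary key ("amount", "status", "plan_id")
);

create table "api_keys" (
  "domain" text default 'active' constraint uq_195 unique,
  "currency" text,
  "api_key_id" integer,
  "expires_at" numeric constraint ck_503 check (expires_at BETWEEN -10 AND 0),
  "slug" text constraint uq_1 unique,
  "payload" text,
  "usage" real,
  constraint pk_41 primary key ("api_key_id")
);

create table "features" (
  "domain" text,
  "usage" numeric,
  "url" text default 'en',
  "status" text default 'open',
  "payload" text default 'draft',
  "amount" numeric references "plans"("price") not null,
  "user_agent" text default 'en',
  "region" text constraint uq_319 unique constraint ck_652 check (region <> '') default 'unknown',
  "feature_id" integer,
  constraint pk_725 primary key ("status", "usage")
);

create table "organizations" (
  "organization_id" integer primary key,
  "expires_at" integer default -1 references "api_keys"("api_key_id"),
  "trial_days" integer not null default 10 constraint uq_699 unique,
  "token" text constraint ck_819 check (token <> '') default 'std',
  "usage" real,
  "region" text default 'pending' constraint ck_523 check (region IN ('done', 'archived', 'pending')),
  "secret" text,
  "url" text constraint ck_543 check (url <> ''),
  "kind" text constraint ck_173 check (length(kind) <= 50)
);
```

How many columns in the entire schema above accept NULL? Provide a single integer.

users: 3 nullable (ip, price, secret — PK (domain, seats, user_id) and explicit NOT NULL columns excluded).
plans: 3 nullable (expires_at, domain, ip — PK (amount, status, plan_id) and explicit NOT NULL columns excluded).
api_keys: 6 nullable (domain, currency, expires_at, slug, payload, usage — PK (api_key_id) and explicit NOT NULL columns excluded).
features: 6 nullable (domain, url, payload, user_agent, region, feature_id — PK (status, usage) and explicit NOT NULL columns excluded).
organizations: 7 nullable (expires_at, token, usage, region, secret, url, kind — PK (organization_id) and explicit NOT NULL columns excluded).
Total: 3 + 3 + 6 + 6 + 7 = 25.

25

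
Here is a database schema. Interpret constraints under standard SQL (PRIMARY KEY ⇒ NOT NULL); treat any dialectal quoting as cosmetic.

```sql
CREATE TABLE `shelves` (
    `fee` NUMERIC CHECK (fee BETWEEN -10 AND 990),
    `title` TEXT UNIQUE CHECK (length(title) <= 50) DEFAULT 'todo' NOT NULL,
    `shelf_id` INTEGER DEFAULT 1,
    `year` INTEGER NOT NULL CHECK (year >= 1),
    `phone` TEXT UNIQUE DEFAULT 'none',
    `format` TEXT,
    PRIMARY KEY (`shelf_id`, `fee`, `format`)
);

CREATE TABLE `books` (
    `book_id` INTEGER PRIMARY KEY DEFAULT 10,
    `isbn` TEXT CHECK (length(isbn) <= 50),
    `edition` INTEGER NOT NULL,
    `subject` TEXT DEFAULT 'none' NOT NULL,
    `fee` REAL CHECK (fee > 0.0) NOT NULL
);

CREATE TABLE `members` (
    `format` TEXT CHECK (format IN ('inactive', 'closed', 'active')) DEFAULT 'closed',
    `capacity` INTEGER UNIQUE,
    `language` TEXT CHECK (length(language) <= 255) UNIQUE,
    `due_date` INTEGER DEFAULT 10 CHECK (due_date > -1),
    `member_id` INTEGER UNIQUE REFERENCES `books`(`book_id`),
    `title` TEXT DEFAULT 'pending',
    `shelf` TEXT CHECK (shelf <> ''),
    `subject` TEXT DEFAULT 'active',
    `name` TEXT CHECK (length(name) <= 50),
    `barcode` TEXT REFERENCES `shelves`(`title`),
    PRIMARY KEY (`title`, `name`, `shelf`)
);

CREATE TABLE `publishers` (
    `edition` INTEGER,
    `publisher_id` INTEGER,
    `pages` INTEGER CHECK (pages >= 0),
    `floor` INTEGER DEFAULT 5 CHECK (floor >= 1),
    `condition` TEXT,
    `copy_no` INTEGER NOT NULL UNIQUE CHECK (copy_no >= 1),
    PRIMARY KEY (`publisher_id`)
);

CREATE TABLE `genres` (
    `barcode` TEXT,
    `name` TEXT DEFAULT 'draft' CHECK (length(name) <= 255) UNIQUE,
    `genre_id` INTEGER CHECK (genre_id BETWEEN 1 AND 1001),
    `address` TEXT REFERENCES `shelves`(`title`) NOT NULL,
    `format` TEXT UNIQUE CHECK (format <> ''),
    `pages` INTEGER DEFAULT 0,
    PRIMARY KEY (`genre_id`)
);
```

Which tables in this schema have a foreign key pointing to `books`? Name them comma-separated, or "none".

- members.member_id references books(book_id).

members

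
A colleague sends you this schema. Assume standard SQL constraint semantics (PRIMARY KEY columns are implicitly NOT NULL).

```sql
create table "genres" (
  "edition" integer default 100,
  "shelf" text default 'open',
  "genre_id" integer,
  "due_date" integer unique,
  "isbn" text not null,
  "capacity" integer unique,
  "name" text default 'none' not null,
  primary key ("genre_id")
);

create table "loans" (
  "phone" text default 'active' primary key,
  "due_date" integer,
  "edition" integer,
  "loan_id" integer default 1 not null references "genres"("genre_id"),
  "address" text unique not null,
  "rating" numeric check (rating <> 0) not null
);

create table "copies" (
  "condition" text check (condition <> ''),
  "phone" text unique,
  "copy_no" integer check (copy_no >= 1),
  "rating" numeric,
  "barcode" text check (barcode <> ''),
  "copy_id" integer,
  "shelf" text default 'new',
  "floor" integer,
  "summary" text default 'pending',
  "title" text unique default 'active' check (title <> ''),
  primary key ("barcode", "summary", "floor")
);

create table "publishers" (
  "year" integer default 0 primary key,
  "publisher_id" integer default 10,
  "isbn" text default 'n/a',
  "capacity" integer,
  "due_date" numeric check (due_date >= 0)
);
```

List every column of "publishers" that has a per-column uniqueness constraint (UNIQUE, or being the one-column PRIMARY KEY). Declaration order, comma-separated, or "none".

year

- year: single-column PRIMARY KEY → unique.
- publisher_id: no UNIQUE or single-column PK constraint.
- isbn: no UNIQUE or single-column PK constraint.
- capacity: no UNIQUE or single-column PK constraint.
- due_date: no UNIQUE or single-column PK constraint.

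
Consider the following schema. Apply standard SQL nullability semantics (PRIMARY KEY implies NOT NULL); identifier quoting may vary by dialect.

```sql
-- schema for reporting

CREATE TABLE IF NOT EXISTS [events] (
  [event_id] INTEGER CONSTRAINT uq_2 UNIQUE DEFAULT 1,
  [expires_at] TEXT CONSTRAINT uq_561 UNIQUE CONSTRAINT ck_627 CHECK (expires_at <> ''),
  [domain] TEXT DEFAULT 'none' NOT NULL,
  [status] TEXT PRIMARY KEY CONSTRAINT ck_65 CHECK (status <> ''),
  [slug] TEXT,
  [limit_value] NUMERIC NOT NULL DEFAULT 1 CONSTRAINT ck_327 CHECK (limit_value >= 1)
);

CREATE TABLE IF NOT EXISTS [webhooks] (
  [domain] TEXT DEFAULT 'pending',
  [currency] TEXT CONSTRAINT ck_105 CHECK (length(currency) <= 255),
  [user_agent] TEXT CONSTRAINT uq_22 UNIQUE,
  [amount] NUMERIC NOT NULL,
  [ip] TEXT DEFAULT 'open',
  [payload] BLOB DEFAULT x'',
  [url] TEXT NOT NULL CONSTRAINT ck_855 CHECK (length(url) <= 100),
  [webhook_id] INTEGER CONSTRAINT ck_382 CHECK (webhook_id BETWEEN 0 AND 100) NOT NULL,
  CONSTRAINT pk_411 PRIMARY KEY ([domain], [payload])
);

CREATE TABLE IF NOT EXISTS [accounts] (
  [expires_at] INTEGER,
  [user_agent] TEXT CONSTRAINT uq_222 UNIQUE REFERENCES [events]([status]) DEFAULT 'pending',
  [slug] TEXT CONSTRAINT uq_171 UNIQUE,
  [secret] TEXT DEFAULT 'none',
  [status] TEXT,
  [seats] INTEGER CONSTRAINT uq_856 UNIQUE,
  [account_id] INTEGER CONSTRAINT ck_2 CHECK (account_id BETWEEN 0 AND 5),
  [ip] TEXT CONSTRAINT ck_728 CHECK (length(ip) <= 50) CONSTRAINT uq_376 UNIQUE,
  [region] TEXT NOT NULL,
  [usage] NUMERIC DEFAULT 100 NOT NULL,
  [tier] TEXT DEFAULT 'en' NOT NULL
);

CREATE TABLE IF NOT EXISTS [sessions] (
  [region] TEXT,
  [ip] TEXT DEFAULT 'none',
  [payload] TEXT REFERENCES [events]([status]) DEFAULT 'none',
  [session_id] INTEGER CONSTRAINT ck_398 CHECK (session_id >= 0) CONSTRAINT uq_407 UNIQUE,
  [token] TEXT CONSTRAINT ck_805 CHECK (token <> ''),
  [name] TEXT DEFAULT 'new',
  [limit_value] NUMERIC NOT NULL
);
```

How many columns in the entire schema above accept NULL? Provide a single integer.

events: 3 nullable (event_id, expires_at, slug — PK (status) and explicit NOT NULL columns excluded).
webhooks: 3 nullable (currency, user_agent, ip — PK (domain, payload) and explicit NOT NULL columns excluded).
accounts: 8 nullable (expires_at, user_agent, slug, secret, status, seats, account_id, ip — PK none and explicit NOT NULL columns excluded).
sessions: 6 nullable (region, ip, payload, session_id, token, name — PK none and explicit NOT NULL columns excluded).
Total: 3 + 3 + 8 + 6 = 20.

20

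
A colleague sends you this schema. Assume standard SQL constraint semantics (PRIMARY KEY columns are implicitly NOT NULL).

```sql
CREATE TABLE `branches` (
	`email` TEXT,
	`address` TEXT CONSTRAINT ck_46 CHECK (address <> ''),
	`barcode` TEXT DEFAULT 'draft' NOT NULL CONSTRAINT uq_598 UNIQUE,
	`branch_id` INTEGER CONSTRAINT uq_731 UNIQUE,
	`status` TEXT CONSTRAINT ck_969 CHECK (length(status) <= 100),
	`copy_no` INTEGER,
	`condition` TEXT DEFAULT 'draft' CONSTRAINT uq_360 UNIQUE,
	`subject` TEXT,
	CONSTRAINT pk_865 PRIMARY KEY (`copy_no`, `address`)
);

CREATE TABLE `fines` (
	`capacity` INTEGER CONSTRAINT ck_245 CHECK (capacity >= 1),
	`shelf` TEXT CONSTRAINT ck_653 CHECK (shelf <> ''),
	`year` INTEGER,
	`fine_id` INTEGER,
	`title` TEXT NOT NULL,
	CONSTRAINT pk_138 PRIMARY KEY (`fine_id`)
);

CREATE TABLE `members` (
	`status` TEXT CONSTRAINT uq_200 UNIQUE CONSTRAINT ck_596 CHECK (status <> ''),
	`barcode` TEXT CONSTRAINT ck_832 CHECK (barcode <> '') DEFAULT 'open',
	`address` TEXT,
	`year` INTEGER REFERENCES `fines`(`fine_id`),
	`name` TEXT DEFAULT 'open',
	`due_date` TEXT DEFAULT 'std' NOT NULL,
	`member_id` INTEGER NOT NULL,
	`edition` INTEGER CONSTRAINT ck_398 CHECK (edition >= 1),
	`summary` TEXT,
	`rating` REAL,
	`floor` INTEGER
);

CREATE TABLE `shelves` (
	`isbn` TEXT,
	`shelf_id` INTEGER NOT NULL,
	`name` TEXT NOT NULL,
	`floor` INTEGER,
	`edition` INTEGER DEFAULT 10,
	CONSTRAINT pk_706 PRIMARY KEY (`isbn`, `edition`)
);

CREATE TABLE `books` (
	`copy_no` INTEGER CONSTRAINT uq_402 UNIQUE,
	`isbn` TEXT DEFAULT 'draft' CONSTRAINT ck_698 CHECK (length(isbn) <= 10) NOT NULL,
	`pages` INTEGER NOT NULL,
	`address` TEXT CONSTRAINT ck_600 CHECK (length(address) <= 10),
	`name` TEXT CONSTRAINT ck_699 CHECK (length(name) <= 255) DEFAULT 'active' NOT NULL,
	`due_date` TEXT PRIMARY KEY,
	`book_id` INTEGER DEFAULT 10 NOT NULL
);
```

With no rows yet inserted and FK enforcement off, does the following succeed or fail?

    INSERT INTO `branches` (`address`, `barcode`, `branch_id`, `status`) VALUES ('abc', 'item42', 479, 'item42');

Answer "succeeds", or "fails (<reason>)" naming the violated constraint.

copy_no is omitted from the column list and has no DEFAULT, so it would receive NULL.
But copy_no is part of the PRIMARY KEY (implied NOT NULL).

fails (NOT NULL on copy_no)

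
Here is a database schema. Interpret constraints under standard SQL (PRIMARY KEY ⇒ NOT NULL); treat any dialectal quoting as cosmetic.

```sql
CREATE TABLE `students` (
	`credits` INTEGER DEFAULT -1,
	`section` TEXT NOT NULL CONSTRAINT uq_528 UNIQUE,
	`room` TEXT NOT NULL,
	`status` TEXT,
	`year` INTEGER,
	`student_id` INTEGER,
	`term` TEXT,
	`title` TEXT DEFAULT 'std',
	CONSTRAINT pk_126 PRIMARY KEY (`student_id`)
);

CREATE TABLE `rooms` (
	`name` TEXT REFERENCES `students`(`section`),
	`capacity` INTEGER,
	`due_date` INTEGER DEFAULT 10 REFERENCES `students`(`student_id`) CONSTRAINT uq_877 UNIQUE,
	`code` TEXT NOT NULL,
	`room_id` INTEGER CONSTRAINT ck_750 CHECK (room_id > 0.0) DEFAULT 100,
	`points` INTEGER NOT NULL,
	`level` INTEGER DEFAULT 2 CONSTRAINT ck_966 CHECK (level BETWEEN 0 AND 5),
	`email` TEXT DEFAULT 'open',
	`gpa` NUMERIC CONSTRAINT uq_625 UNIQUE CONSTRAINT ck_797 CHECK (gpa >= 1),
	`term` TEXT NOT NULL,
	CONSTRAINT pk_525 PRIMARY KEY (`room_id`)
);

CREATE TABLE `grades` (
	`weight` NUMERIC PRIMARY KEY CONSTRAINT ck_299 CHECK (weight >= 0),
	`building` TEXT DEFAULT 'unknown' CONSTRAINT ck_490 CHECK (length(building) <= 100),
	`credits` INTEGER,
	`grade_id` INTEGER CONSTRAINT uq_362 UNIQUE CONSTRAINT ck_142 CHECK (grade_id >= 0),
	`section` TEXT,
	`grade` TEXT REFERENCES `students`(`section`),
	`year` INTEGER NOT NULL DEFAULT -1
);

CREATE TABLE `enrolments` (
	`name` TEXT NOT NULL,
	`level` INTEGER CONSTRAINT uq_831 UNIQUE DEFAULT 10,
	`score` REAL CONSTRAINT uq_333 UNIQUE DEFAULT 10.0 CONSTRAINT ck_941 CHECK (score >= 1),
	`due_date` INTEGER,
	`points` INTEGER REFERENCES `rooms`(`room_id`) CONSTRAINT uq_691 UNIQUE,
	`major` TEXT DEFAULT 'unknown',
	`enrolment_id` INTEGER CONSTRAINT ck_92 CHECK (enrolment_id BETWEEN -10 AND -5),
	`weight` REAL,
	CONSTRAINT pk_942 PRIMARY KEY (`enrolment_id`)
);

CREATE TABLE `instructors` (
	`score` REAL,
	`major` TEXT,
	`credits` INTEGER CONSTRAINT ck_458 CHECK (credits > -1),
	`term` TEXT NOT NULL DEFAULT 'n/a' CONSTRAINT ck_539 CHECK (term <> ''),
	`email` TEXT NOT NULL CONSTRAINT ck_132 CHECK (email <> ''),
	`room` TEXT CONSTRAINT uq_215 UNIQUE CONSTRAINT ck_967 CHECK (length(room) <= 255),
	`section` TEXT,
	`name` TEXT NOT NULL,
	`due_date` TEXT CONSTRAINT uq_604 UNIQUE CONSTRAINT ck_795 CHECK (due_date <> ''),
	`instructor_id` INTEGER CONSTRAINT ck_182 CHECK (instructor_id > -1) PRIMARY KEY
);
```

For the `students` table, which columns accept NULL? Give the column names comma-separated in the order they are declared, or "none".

- credits: DEFAULT only fills an omitted column; an explicit NULL is still allowed → nullable.
- section: declared NOT NULL → not nullable.
- room: declared NOT NULL → not nullable.
- status: no NOT NULL constraint applies → nullable.
- year: no NOT NULL constraint applies → nullable.
- student_id: part of the PRIMARY KEY, which implies NOT NULL → not nullable.
- term: no NOT NULL constraint applies → nullable.
- title: DEFAULT only fills an omitted column; an explicit NULL is still allowed → nullable.

credits, status, year, term, title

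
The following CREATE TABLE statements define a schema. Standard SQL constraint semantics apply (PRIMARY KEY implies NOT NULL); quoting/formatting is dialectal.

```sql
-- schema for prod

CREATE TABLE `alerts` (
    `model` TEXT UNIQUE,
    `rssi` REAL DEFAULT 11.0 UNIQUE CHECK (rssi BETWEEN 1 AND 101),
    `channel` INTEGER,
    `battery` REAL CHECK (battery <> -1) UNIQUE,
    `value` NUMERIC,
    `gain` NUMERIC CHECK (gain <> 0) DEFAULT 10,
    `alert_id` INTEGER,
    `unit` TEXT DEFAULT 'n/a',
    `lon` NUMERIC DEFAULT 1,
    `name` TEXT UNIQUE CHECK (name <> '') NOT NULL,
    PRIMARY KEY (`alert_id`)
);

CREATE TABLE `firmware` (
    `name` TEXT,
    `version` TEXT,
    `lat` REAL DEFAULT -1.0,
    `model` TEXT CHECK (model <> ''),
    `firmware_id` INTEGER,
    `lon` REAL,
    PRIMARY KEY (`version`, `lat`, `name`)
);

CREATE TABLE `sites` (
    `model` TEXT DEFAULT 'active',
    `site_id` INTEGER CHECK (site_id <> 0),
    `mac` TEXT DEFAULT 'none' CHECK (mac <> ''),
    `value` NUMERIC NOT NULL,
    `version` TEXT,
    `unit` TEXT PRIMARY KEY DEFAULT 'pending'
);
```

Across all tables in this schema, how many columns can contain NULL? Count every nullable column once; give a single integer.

alerts: 8 nullable (model, rssi, channel, battery, value, gain, unit, lon — PK (alert_id) and explicit NOT NULL columns excluded).
firmware: 3 nullable (model, firmware_id, lon — PK (version, lat, name) and explicit NOT NULL columns excluded).
sites: 4 nullable (model, site_id, mac, version — PK (unit) and explicit NOT NULL columns excluded).
Total: 8 + 3 + 4 = 15.

15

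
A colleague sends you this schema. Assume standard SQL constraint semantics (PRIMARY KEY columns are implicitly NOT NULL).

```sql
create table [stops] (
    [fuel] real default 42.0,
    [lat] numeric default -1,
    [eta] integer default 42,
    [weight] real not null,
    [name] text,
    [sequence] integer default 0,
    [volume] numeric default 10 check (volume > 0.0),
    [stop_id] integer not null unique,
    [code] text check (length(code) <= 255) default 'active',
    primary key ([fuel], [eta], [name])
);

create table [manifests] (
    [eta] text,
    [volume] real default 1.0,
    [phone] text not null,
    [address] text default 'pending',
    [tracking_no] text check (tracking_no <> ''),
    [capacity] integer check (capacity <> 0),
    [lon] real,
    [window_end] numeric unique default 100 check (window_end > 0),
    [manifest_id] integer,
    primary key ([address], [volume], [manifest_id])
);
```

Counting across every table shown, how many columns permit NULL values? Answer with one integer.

9

stops: 4 nullable (lat, sequence, volume, code — PK (fuel, eta, name) and explicit NOT NULL columns excluded).
manifests: 5 nullable (eta, tracking_no, capacity, lon, window_end — PK (address, volume, manifest_id) and explicit NOT NULL columns excluded).
Total: 4 + 5 = 9.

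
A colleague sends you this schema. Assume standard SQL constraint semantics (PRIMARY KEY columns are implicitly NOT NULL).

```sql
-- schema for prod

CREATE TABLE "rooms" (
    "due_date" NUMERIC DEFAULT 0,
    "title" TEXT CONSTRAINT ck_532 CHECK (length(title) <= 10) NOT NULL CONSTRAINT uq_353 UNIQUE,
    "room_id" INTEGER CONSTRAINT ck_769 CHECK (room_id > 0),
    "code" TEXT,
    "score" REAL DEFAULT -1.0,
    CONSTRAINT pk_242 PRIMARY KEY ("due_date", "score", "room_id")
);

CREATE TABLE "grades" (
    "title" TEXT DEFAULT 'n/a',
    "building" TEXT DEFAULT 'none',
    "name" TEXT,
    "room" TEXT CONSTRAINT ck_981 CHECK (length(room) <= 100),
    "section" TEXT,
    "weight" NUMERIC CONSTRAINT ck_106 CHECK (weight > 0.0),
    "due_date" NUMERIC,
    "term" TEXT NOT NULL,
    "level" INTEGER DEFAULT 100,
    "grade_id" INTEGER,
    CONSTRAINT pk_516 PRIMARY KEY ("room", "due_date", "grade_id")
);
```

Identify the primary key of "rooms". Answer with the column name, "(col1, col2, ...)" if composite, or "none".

(due_date, score, room_id)

A table-level PRIMARY KEY clause names 3 columns: due_date, score, room_id.
This is a composite key — the combination is unique, not each column individually.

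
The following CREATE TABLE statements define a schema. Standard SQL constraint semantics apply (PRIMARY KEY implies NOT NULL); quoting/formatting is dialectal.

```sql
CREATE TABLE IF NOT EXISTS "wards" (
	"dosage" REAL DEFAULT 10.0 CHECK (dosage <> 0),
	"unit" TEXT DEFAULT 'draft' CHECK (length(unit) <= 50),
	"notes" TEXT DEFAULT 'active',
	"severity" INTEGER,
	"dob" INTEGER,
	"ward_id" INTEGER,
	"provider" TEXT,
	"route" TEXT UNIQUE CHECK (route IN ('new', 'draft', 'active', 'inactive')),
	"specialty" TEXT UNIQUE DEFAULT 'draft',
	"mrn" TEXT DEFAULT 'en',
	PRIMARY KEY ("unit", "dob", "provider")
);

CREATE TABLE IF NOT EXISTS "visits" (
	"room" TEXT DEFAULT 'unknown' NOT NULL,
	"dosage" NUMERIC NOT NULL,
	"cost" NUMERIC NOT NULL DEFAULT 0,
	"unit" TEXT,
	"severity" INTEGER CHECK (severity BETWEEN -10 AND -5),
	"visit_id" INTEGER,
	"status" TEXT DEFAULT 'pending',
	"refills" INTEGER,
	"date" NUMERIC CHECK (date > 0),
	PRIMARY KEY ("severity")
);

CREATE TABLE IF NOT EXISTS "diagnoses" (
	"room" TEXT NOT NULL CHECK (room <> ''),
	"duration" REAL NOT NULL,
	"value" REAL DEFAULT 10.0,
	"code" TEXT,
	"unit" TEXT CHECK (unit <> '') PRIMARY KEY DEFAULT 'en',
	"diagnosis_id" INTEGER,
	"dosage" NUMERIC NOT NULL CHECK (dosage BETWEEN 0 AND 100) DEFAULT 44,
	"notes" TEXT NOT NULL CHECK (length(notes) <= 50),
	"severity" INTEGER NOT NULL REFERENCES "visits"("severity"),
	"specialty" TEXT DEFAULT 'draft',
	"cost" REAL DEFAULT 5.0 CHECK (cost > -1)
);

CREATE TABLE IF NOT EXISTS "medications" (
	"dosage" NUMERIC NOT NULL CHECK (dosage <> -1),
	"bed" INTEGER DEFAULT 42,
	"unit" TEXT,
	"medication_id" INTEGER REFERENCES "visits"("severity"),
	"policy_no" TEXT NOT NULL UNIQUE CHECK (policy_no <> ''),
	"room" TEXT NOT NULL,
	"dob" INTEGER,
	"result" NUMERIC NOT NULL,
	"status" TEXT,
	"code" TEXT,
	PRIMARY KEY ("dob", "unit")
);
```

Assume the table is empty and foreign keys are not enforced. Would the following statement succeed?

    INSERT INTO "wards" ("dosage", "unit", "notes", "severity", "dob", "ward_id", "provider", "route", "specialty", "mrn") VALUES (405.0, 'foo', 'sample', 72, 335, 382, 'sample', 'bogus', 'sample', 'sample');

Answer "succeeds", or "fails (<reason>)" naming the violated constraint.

fails (CHECK on route)

The value 'bogus' for route violates CHECK (route IN ('new', 'draft', 'active', 'inactive')).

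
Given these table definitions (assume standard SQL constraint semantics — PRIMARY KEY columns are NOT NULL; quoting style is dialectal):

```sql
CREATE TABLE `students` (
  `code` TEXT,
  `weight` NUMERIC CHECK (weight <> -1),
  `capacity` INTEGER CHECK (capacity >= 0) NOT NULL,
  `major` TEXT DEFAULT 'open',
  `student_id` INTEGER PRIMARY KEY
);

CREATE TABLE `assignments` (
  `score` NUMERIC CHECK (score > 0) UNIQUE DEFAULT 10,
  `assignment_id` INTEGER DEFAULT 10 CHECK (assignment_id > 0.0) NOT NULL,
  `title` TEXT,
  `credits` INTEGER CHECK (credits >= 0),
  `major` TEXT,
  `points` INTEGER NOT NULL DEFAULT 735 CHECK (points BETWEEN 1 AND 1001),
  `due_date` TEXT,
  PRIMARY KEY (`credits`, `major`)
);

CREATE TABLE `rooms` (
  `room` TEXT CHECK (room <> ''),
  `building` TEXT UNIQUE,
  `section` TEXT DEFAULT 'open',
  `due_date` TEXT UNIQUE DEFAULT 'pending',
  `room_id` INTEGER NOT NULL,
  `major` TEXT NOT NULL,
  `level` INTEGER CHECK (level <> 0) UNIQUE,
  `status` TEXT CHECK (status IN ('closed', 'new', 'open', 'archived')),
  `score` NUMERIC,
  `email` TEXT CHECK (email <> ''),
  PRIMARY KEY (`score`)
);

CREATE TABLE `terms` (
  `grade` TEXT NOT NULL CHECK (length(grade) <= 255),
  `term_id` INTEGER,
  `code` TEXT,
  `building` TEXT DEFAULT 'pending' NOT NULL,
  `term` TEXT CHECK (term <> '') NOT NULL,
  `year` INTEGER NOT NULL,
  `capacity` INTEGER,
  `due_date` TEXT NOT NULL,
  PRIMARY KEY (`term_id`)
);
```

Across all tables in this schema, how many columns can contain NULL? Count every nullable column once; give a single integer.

15

students: 3 nullable (code, weight, major — PK (student_id) and explicit NOT NULL columns excluded).
assignments: 3 nullable (score, title, due_date — PK (credits, major) and explicit NOT NULL columns excluded).
rooms: 7 nullable (room, building, section, due_date, level, status, email — PK (score) and explicit NOT NULL columns excluded).
terms: 2 nullable (code, capacity — PK (term_id) and explicit NOT NULL columns excluded).
Total: 3 + 3 + 7 + 2 = 15.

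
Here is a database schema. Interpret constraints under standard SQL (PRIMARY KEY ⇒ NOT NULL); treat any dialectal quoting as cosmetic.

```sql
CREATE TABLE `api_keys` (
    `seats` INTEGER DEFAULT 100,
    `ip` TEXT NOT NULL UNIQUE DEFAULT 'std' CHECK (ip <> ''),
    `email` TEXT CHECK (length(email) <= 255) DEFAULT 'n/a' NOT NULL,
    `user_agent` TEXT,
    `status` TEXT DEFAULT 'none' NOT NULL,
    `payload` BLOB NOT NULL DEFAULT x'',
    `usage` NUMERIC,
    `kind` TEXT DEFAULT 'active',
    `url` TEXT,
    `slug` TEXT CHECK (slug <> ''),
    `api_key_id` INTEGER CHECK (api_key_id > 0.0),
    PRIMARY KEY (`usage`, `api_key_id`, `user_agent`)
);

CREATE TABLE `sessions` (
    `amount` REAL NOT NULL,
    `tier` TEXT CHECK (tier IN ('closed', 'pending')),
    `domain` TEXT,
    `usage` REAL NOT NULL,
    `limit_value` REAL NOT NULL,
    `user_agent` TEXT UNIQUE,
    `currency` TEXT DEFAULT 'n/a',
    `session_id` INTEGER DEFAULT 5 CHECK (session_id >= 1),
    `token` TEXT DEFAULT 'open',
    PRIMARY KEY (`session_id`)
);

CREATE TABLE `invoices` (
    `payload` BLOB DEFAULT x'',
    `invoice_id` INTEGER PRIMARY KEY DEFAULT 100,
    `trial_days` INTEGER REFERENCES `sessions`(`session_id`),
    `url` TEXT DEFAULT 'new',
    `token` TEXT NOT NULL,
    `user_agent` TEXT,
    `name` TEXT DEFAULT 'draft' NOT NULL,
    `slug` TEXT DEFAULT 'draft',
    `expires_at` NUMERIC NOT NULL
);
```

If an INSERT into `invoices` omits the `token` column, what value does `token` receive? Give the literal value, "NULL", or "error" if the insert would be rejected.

error

token has no DEFAULT clause.
Omitting it would insert NULL, but it is declared NOT NULL, so the INSERT fails.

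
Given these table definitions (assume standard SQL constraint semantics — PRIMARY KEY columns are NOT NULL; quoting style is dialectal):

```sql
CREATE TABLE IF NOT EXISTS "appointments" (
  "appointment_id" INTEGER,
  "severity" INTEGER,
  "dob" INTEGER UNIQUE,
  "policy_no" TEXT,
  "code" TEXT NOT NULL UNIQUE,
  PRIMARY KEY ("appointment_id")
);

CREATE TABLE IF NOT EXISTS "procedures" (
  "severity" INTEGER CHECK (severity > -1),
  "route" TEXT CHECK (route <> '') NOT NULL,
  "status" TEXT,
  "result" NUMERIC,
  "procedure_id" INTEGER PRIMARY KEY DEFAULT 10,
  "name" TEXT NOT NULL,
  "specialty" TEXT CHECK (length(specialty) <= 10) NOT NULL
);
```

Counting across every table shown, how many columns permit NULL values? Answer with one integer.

appointments: 3 nullable (severity, dob, policy_no — PK (appointment_id) and explicit NOT NULL columns excluded).
procedures: 3 nullable (severity, status, result — PK (procedure_id) and explicit NOT NULL columns excluded).
Total: 3 + 3 = 6.

6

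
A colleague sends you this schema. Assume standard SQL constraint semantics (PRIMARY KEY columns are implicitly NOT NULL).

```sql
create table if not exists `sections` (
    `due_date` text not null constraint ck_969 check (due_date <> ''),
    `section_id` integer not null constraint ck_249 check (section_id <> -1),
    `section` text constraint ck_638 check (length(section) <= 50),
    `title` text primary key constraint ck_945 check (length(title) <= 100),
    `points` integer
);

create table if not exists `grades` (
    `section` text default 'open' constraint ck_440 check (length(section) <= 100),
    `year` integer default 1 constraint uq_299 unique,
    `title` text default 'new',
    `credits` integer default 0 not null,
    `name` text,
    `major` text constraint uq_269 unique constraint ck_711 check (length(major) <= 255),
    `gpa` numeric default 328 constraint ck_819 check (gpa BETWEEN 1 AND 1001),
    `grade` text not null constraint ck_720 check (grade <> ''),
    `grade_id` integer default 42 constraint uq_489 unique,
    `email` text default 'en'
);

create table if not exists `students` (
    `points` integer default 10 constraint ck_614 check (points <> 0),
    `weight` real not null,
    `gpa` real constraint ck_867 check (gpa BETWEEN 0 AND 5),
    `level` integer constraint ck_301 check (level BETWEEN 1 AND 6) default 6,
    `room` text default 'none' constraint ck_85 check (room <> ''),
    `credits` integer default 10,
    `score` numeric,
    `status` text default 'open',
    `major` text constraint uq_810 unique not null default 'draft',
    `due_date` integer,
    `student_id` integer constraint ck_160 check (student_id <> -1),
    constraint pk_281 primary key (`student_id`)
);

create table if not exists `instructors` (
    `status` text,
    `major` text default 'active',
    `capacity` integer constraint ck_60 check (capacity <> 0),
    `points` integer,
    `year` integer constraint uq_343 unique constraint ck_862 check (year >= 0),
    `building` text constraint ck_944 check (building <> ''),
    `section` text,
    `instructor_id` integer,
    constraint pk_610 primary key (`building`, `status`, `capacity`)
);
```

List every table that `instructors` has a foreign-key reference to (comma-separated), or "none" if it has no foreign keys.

No column in instructors has a REFERENCES clause.

none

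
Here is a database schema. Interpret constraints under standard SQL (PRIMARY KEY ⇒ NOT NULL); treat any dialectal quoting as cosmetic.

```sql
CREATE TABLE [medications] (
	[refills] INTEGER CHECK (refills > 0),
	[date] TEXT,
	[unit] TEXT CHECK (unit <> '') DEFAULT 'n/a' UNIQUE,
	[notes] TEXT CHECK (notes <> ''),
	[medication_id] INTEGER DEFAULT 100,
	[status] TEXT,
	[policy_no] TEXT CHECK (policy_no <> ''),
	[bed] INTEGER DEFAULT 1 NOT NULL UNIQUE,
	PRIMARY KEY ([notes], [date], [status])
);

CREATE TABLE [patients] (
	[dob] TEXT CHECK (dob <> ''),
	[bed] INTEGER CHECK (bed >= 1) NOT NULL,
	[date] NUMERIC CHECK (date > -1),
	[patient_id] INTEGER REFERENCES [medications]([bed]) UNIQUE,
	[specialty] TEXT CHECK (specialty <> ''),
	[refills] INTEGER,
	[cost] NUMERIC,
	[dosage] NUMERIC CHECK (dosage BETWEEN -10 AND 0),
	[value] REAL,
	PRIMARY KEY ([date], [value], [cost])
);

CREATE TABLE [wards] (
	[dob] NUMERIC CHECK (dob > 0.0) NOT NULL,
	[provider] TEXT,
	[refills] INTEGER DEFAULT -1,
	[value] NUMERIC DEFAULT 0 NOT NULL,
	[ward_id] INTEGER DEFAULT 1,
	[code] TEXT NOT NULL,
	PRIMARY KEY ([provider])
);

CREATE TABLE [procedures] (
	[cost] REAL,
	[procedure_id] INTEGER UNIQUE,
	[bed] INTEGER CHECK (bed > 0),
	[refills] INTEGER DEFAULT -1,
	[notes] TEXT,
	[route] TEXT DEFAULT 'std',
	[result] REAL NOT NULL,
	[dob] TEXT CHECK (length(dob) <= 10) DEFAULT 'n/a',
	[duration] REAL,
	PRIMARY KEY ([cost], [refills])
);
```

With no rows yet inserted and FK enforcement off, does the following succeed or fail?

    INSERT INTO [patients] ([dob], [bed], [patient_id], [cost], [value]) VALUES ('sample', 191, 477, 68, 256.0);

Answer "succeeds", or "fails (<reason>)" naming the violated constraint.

date is omitted from the column list and has no DEFAULT, so it would receive NULL.
But date is part of the PRIMARY KEY (implied NOT NULL).

fails (NOT NULL on date)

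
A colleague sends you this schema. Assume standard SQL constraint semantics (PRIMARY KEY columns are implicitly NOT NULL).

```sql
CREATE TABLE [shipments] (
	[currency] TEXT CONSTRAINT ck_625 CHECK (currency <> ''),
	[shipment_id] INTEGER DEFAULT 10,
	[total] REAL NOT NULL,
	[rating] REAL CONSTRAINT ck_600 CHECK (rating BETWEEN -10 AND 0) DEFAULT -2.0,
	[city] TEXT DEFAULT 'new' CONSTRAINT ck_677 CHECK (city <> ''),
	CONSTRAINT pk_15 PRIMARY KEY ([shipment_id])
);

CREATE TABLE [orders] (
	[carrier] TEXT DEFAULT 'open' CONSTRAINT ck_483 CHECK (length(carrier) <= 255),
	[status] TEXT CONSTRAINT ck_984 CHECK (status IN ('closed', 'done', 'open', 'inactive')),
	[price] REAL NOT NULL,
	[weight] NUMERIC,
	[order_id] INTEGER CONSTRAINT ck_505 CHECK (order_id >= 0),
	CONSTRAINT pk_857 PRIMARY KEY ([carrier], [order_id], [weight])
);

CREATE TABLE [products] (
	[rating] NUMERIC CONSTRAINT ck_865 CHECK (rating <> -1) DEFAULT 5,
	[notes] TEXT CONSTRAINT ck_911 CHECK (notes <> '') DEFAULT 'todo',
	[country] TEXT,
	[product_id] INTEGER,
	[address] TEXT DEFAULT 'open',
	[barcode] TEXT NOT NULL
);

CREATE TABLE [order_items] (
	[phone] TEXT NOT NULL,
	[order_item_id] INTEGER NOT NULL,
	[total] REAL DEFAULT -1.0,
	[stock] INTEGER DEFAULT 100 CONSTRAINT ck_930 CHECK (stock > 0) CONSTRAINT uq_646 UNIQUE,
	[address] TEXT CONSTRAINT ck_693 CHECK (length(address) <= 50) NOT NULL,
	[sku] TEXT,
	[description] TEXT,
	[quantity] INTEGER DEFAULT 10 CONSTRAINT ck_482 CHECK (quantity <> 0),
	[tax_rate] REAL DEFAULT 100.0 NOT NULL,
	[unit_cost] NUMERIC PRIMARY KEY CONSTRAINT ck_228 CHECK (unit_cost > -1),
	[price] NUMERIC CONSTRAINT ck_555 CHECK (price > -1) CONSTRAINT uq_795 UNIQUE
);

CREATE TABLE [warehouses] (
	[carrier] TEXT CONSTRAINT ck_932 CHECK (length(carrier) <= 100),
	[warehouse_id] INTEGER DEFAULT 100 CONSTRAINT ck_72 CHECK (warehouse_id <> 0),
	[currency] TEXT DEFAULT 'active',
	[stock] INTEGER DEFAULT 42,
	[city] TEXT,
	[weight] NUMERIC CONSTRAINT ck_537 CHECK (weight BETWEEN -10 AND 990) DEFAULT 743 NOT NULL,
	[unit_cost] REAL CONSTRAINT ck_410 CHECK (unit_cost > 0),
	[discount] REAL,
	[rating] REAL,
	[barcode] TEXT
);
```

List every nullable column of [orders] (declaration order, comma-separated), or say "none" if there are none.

- carrier: part of the PRIMARY KEY, which implies NOT NULL → not nullable.
- status: CHECK does not forbid NULL (a CHECK constraint passes when its expression is NULL) → nullable.
- price: declared NOT NULL → not nullable.
- weight: part of the PRIMARY KEY, which implies NOT NULL → not nullable.
- order_id: part of the PRIMARY KEY, which implies NOT NULL → not nullable.

status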